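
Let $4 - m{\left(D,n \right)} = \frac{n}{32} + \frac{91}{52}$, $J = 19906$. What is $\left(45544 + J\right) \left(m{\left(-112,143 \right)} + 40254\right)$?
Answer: $\frac{42151665325}{16} \approx 2.6345 \cdot 10^{9}$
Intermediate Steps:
$m{\left(D,n \right)} = \frac{9}{4} - \frac{n}{32}$ ($m{\left(D,n \right)} = 4 - \left(\frac{n}{32} + \frac{91}{52}\right) = 4 - \left(n \frac{1}{32} + 91 \cdot \frac{1}{52}\right) = 4 - \left(\frac{n}{32} + \frac{7}{4}\right) = 4 - \left(\frac{7}{4} + \frac{n}{32}\right) = \frac{9}{4} - \frac{n}{32}$)
$\left(45544 + J\right) \left(m{\left(-112,143 \right)} + 40254\right) = \left(45544 + 19906\right) \left(\left(\frac{9}{4} - \frac{143}{32}\right) + 40254\right) = 65450 \left(\left(\frac{9}{4} - \frac{143}{32}\right) + 40254\right) = 65450 \left(- \frac{71}{32} + 40254\right) = 65450 \cdot \frac{1288057}{32} = \frac{42151665325}{16}$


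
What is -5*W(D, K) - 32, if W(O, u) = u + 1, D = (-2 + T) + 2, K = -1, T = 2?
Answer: -32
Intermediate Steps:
D = 2 (D = (-2 + 2) + 2 = 0 + 2 = 2)
W(O, u) = 1 + u
-5*W(D, K) - 32 = -5*(1 - 1) - 32 = -5*0 - 32 = 0 - 32 = -32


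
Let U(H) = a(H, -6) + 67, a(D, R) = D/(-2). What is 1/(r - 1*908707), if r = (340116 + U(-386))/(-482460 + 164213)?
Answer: -318247/289193617005 ≈ -1.1005e-6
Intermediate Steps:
a(D, R) = -D/2 (a(D, R) = D*(-½) = -D/2)
U(H) = 67 - H/2 (U(H) = -H/2 + 67 = 67 - H/2)
r = -340376/318247 (r = (340116 + (67 - ½*(-386)))/(-482460 + 164213) = (340116 + (67 + 193))/(-318247) = (340116 + 260)*(-1/318247) = 340376*(-1/318247) = -340376/318247 ≈ -1.0695)
1/(r - 1*908707) = 1/(-340376/318247 - 1*908707) = 1/(-340376/318247 - 908707) = 1/(-289193617005/318247) = -318247/289193617005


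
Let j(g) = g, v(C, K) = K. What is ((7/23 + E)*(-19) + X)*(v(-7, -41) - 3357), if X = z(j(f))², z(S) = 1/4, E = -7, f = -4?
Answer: -79579461/184 ≈ -4.3250e+5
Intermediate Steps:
z(S) = ¼
X = 1/16 (X = (¼)² = 1/16 ≈ 0.062500)
((7/23 + E)*(-19) + X)*(v(-7, -41) - 3357) = ((7/23 - 7)*(-19) + 1/16)*(-41 - 3357) = ((7*(1/23) - 7)*(-19) + 1/16)*(-3398) = ((7/23 - 7)*(-19) + 1/16)*(-3398) = (-154/23*(-19) + 1/16)*(-3398) = (2926/23 + 1/16)*(-3398) = (46839/368)*(-3398) = -79579461/184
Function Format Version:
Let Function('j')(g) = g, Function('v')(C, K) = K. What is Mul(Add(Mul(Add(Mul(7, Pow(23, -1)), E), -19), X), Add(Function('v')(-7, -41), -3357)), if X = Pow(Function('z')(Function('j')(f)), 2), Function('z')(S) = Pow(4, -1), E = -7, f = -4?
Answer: Rational(-79579461, 184) ≈ -4.3250e+5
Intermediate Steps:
Function('z')(S) = Rational(1, 4)
X = Rational(1, 16) (X = Pow(Rational(1, 4), 2) = Rational(1, 16) ≈ 0.062500)
Mul(Add(Mul(Add(Mul(7, Pow(23, -1)), E), -19), X), Add(Function('v')(-7, -41), -3357)) = Mul(Add(Mul(Add(Mul(7, Pow(23, -1)), -7), -19), Rational(1, 16)), Add(-41, -3357)) = Mul(Add(Mul(Add(Mul(7, Rational(1, 23)), -7), -19), Rational(1, 16)), -3398) = Mul(Add(Mul(Add(Rational(7, 23), -7), -19), Rational(1, 16)), -3398) = Mul(Add(Mul(Rational(-154, 23), -19), Rational(1, 16)), -3398) = Mul(Add(Rational(2926, 23), Rational(1, 16)), -3398) = Mul(Rational(46839, 368), -3398) = Rational(-79579461, 184)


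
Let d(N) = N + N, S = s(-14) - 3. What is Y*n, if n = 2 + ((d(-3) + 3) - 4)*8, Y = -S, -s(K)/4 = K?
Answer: 2862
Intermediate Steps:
s(K) = -4*K
S = 53 (S = -4*(-14) - 3 = 56 - 3 = 53)
d(N) = 2*N
Y = -53 (Y = -1*53 = -53)
n = -54 (n = 2 + ((2*(-3) + 3) - 4)*8 = 2 + ((-6 + 3) - 4)*8 = 2 + (-3 - 4)*8 = 2 - 7*8 = 2 - 56 = -54)
Y*n = -53*(-54) = 2862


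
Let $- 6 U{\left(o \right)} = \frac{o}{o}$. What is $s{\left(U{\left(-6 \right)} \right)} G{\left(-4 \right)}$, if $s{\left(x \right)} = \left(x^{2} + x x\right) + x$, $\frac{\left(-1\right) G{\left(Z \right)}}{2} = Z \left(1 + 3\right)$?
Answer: $- \frac{32}{9} \approx -3.5556$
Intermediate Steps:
$G{\left(Z \right)} = - 8 Z$ ($G{\left(Z \right)} = - 2 Z \left(1 + 3\right) = - 2 Z 4 = - 2 \cdot 4 Z = - 8 Z$)
$U{\left(o \right)} = - \frac{1}{6}$ ($U{\left(o \right)} = - \frac{o \frac{1}{o}}{6} = \left(- \frac{1}{6}\right) 1 = - \frac{1}{6}$)
$s{\left(x \right)} = x + 2 x^{2}$ ($s{\left(x \right)} = \left(x^{2} + x^{2}\right) + x = 2 x^{2} + x = x + 2 x^{2}$)
$s{\left(U{\left(-6 \right)} \right)} G{\left(-4 \right)} = - \frac{1 + 2 \left(- \frac{1}{6}\right)}{6} \left(\left(-8\right) \left(-4\right)\right) = - \frac{1 - \frac{1}{3}}{6} \cdot 32 = \left(- \frac{1}{6}\right) \frac{2}{3} \cdot 32 = \left(- \frac{1}{9}\right) 32 = - \frac{32}{9}$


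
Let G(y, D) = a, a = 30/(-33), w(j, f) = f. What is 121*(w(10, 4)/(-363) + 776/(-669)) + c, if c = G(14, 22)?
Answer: -349786/2453 ≈ -142.60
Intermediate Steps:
a = -10/11 (a = 30*(-1/33) = -10/11 ≈ -0.90909)
G(y, D) = -10/11
c = -10/11 ≈ -0.90909
121*(w(10, 4)/(-363) + 776/(-669)) + c = 121*(4/(-363) + 776/(-669)) - 10/11 = 121*(4*(-1/363) + 776*(-1/669)) - 10/11 = 121*(-4/363 - 776/669) - 10/11 = 121*(-31596/26983) - 10/11 = -31596/223 - 10/11 = -349786/2453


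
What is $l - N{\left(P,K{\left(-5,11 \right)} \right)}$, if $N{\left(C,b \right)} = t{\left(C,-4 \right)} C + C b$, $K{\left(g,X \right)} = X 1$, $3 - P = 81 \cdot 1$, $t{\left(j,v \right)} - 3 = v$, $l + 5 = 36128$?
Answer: $36903$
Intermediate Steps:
$l = 36123$ ($l = -5 + 36128 = 36123$)
$t{\left(j,v \right)} = 3 + v$
$P = -78$ ($P = 3 - 81 \cdot 1 = 3 - 81 = -78$)
$K{\left(g,X \right)} = X$
$N{\left(C,b \right)} = - C + C b$ ($N{\left(C,b \right)} = \left(3 - 4\right) C + C b = - C + C b$)
$l - N{\left(P,K{\left(-5,11 \right)} \right)} = 36123 - - 78 \left(-1 + 11\right) = 36123 - \left(-78\right) 10 = 36123 - -780 = 36123 + 780 = 36903$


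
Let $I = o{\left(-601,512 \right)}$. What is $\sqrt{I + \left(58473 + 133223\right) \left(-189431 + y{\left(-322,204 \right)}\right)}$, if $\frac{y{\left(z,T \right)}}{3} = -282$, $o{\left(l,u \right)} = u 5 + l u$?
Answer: $4 i \sqrt{2279727809} \approx 1.9099 \cdot 10^{5} i$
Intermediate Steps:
$o{\left(l,u \right)} = 5 u + l u$
$y{\left(z,T \right)} = -846$ ($y{\left(z,T \right)} = 3 \left(-282\right) = -846$)
$I = -305152$ ($I = 512 \left(5 - 601\right) = 512 \left(-596\right) = -305152$)
$\sqrt{I + \left(58473 + 133223\right) \left(-189431 + y{\left(-322,204 \right)}\right)} = \sqrt{-305152 + \left(58473 + 133223\right) \left(-189431 - 846\right)} = \sqrt{-305152 + 191696 \left(-190277\right)} = \sqrt{-305152 - 36475339792} = \sqrt{-36475644944} = 4 i \sqrt{2279727809}$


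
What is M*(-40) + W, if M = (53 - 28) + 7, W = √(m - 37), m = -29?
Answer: -1280 + I*√66 ≈ -1280.0 + 8.124*I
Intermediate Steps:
W = I*√66 (W = √(-29 - 37) = √(-66) = I*√66 ≈ 8.124*I)
M = 32 (M = 25 + 7 = 32)
M*(-40) + W = 32*(-40) + I*√66 = -1280 + I*√66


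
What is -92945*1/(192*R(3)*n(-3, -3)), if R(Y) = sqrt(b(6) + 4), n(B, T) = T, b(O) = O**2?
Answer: 18589*sqrt(10)/2304 ≈ 25.514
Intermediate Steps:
R(Y) = 2*sqrt(10) (R(Y) = sqrt(6**2 + 4) = sqrt(36 + 4) = sqrt(40) = 2*sqrt(10))
-92945*1/(192*R(3)*n(-3, -3)) = -92945*(-sqrt(10)/11520) = -(-18589)*sqrt(10)/2304 = 18589*sqrt(10)/2304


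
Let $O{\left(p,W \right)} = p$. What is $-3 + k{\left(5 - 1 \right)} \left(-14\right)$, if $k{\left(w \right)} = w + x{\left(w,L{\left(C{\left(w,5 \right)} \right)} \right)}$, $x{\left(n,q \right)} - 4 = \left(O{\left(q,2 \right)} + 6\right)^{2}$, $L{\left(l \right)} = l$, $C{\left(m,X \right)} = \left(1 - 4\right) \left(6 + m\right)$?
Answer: $-8179$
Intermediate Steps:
$C{\left(m,X \right)} = -18 - 3 m$ ($C{\left(m,X \right)} = - 3 \left(6 + m\right) = -18 - 3 m$)
$x{\left(n,q \right)} = 4 + \left(6 + q\right)^{2}$ ($x{\left(n,q \right)} = 4 + \left(q + 6\right)^{2} = 4 + \left(6 + q\right)^{2}$)
$k{\left(w \right)} = 4 + w + \left(-12 - 3 w\right)^{2}$ ($k{\left(w \right)} = w + \left(4 + \left(6 - \left(18 + 3 w\right)\right)^{2}\right) = w + \left(4 + \left(-12 - 3 w\right)^{2}\right) = 4 + w + \left(-12 - 3 w\right)^{2}$)
$-3 + k{\left(5 - 1 \right)} \left(-14\right) = -3 + \left(4 + \left(5 - 1\right) + 9 \left(4 + \left(5 - 1\right)\right)^{2}\right) \left(-14\right) = -3 + \left(4 + 4 + 9 \left(4 + 4\right)^{2}\right) \left(-14\right) = -3 + \left(4 + 4 + 9 \cdot 8^{2}\right) \left(-14\right) = -3 + \left(4 + 4 + 9 \cdot 64\right) \left(-14\right) = -3 + \left(4 + 4 + 576\right) \left(-14\right) = -3 + 584 \left(-14\right) = -3 - 8176 = -8179$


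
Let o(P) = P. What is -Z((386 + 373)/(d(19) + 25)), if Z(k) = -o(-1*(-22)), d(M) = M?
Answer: 22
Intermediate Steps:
Z(k) = -22 (Z(k) = -(-1)*(-22) = -1*22 = -22)
-Z((386 + 373)/(d(19) + 25)) = -1*(-22) = 22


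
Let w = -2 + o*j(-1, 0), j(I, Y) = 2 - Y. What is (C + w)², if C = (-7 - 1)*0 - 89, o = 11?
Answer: 4761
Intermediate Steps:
w = 20 (w = -2 + 11*(2 - 1*0) = -2 + 11*(2 + 0) = -2 + 11*2 = -2 + 22 = 20)
C = -89 (C = -8*0 - 89 = 0 - 89 = -89)
(C + w)² = (-89 + 20)² = (-69)² = 4761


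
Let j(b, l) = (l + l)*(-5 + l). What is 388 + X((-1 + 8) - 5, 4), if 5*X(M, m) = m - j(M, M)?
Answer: 1956/5 ≈ 391.20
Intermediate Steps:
j(b, l) = 2*l*(-5 + l) (j(b, l) = (2*l)*(-5 + l) = 2*l*(-5 + l))
X(M, m) = m/5 - 2*M*(-5 + M)/5 (X(M, m) = (m - 2*M*(-5 + M))/5 = m/5 - 2*M*(-5 + M)/5)
388 + X((-1 + 8) - 5, 4) = 388 + ((1/5)*4 - 2*((-1 + 8) - 5)*(-5 + ((-1 + 8) - 5))/5) = 388 + (4/5 - 2*(7 - 5)*(-5 + (7 - 5))/5) = 388 + (4/5 - 2/5*2*(-5 + 2)) = 388 + (4/5 - 2/5*2*(-3)) = 388 + (4/5 + 12/5) = 388 + 16/5 = 1956/5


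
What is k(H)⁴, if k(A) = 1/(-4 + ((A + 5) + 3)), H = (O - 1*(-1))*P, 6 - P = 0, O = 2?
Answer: 1/234256 ≈ 4.2688e-6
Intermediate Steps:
P = 6 (P = 6 - 1*0 = 6 + 0 = 6)
H = 18 (H = (2 - 1*(-1))*6 = (2 + 1)*6 = 3*6 = 18)
k(A) = 1/(4 + A) (k(A) = 1/(-4 + ((5 + A) + 3)) = 1/(-4 + (8 + A)) = 1/(4 + A))
k(H)⁴ = (1/(4 + 18))⁴ = (1/22)⁴ = 1/234256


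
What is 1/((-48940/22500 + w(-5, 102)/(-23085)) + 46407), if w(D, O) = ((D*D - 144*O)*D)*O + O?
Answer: 192375/8864809588 ≈ 2.1701e-5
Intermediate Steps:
w(D, O) = O + D*O*(D² - 144*O) (w(D, O) = ((D² - 144*O)*D)*O + O = (D*(D² - 144*O))*O + O = D*O*(D² - 144*O) + O = O + D*O*(D² - 144*O))
1/((-48940/22500 + w(-5, 102)/(-23085)) + 46407) = 1/((-48940/22500 + (102*(1 + (-5)³ - 144*(-5)*102))/(-23085)) + 46407) = 1/((-48940*1/22500 + (102*(1 - 125 + 73440))*(-1/23085)) + 46407) = 1/((-2447/1125 + (102*73316)*(-1/23085)) + 46407) = 1/((-2447/1125 + 7478232*(-1/23085)) + 46407) = 1/((-2447/1125 - 2492744/7695) + 46407) = 1/(-62737037/192375 + 46407) = 1/(8864809588/192375) = 192375/8864809588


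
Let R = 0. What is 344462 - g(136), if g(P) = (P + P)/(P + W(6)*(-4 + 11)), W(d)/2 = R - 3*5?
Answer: 12745230/37 ≈ 3.4447e+5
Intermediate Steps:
W(d) = -30 (W(d) = 2*(0 - 3*5) = 2*(0 - 15) = 2*(-15) = -30)
g(P) = 2*P/(-210 + P) (g(P) = (P + P)/(P - 30*(-4 + 11)) = (2*P)/(P - 30*7) = (2*P)/(P - 210) = (2*P)/(-210 + P) = 2*P/(-210 + P))
344462 - g(136) = 344462 - 2*136/(-210 + 136) = 344462 - 2*136/(-74) = 344462 - 2*136*(-1)/74 = 344462 - 1*(-136/37) = 344462 + 136/37 = 12745230/37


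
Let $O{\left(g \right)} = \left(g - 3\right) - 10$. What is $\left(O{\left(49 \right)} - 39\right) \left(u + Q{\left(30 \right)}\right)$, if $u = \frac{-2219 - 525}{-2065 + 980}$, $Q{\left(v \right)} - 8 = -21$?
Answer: $\frac{4869}{155} \approx 31.413$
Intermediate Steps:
$O{\left(g \right)} = -13 + g$ ($O{\left(g \right)} = \left(-3 + g\right) - 10 = -13 + g$)
$Q{\left(v \right)} = -13$ ($Q{\left(v \right)} = 8 - 21 = -13$)
$u = \frac{392}{155}$ ($u = - \frac{2744}{-1085} = \left(-2744\right) \left(- \frac{1}{1085}\right) = \frac{392}{155} \approx 2.529$)
$\left(O{\left(49 \right)} - 39\right) \left(u + Q{\left(30 \right)}\right) = \left(\left(-13 + 49\right) - 39\right) \left(\frac{392}{155} - 13\right) = \left(36 - 39\right) \left(- \frac{1623}{155}\right) = \left(-3\right) \left(- \frac{1623}{155}\right) = \frac{4869}{155}$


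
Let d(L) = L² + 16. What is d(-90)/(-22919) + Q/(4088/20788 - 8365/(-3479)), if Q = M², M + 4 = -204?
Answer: 2561074393354460/153977840731 ≈ 16633.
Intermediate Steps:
M = -208 (M = -4 - 204 = -208)
d(L) = 16 + L²
Q = 43264 (Q = (-208)² = 43264)
d(-90)/(-22919) + Q/(4088/20788 - 8365/(-3479)) = (16 + (-90)²)/(-22919) + 43264/(4088/20788 - 8365/(-3479)) = (16 + 8100)*(-1/22919) + 43264/(4088*(1/20788) - 8365*(-1/3479)) = 8116*(-1/22919) + 43264/(1022/5197 + 1195/497) = -8116/22919 + 43264/(6718349/2582909) = -8116/22919 + 43264*(2582909/6718349) = -8116/22919 + 111746974976/6718349 = 2561074393354460/153977840731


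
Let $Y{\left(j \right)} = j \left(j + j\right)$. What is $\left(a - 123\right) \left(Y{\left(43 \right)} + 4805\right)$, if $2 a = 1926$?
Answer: $7142520$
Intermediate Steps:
$a = 963$ ($a = \frac{1}{2} \cdot 1926 = 963$)
$Y{\left(j \right)} = 2 j^{2}$ ($Y{\left(j \right)} = j 2 j = 2 j^{2}$)
$\left(a - 123\right) \left(Y{\left(43 \right)} + 4805\right) = \left(963 - 123\right) \left(2 \cdot 43^{2} + 4805\right) = 840 \left(2 \cdot 1849 + 4805\right) = 840 \left(3698 + 4805\right) = 840 \cdot 8503 = 7142520$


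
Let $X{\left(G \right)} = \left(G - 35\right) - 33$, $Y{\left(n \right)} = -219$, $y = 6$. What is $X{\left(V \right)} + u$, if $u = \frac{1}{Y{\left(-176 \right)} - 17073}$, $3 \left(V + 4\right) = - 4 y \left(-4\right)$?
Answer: $- \frac{691681}{17292} \approx -40.0$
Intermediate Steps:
$V = 28$ ($V = -4 + \frac{\left(-4\right) 6 \left(-4\right)}{3} = -4 + \frac{\left(-24\right) \left(-4\right)}{3} = -4 + \frac{1}{3} \cdot 96 = -4 + 32 = 28$)
$u = - \frac{1}{17292}$ ($u = \frac{1}{-219 - 17073} = \frac{1}{-17292} = - \frac{1}{17292} \approx -5.783 \cdot 10^{-5}$)
$X{\left(G \right)} = -68 + G$ ($X{\left(G \right)} = \left(-35 + G\right) - 33 = -68 + G$)
$X{\left(V \right)} + u = \left(-68 + 28\right) - \frac{1}{17292} = -40 - \frac{1}{17292} = - \frac{691681}{17292}$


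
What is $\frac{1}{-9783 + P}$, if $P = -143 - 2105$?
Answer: $- \frac{1}{12031} \approx -8.3119 \cdot 10^{-5}$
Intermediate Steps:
$P = -2248$
$\frac{1}{-9783 + P} = \frac{1}{-9783 - 2248} = \frac{1}{-12031} = - \frac{1}{12031}$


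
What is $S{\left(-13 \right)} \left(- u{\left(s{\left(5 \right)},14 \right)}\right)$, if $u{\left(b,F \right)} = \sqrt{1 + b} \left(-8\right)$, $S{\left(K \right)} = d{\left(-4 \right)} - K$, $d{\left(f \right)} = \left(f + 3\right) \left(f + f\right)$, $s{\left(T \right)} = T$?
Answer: $168 \sqrt{6} \approx 411.51$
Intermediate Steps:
$d{\left(f \right)} = 2 f \left(3 + f\right)$ ($d{\left(f \right)} = \left(3 + f\right) 2 f = 2 f \left(3 + f\right)$)
$S{\left(K \right)} = 8 - K$ ($S{\left(K \right)} = 2 \left(-4\right) \left(3 - 4\right) - K = 2 \left(-4\right) \left(-1\right) - K = 8 - K$)
$u{\left(b,F \right)} = - 8 \sqrt{1 + b}$
$S{\left(-13 \right)} \left(- u{\left(s{\left(5 \right)},14 \right)}\right) = \left(8 - -13\right) \left(- \left(-8\right) \sqrt{1 + 5}\right) = \left(8 + 13\right) \left(- \left(-8\right) \sqrt{6}\right) = 21 \cdot 8 \sqrt{6} = 168 \sqrt{6}$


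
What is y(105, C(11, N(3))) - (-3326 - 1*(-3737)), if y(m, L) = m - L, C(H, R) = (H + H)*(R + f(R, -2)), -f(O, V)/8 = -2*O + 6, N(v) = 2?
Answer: 2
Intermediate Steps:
f(O, V) = -48 + 16*O (f(O, V) = -8*(-2*O + 6) = -8*(6 - 2*O) = -48 + 16*O)
C(H, R) = 2*H*(-48 + 17*R) (C(H, R) = (H + H)*(R + (-48 + 16*R)) = (2*H)*(-48 + 17*R) = 2*H*(-48 + 17*R))
y(105, C(11, N(3))) - (-3326 - 1*(-3737)) = (105 - 2*11*(-48 + 17*2)) - (-3326 - 1*(-3737)) = (105 - 2*11*(-48 + 34)) - (-3326 + 3737) = (105 - 2*11*(-14)) - 1*411 = (105 - 1*(-308)) - 411 = (105 + 308) - 411 = 413 - 411 = 2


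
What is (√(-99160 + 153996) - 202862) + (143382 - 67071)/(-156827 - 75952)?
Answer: -15740696603/77593 + 2*√13709 ≈ -2.0263e+5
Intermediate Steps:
(√(-99160 + 153996) - 202862) + (143382 - 67071)/(-156827 - 75952) = (√54836 - 202862) + 76311/(-232779) = (2*√13709 - 202862) + 76311*(-1/232779) = (-202862 + 2*√13709) - 25437/77593 = -15740696603/77593 + 2*√13709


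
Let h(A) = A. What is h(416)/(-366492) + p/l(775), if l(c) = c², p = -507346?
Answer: -1501517018/1775195625 ≈ -0.84583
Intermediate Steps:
h(416)/(-366492) + p/l(775) = 416/(-366492) - 507346/(775²) = 416*(-1/366492) - 507346/600625 = -104/91623 - 507346*1/600625 = -104/91623 - 16366/19375 = -1501517018/1775195625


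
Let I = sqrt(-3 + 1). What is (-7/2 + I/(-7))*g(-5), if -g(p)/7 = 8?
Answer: 196 + 8*I*sqrt(2) ≈ 196.0 + 11.314*I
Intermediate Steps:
I = I*sqrt(2) (I = sqrt(-2) = I*sqrt(2) ≈ 1.4142*I)
g(p) = -56 (g(p) = -7*8 = -56)
(-7/2 + I/(-7))*g(-5) = (-7/2 + (I*sqrt(2))/(-7))*(-56) = (-7*1/2 + (I*sqrt(2))*(-1/7))*(-56) = (-7/2 - I*sqrt(2)/7)*(-56) = 196 + 8*I*sqrt(2)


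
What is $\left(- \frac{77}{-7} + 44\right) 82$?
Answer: $4510$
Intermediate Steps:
$\left(- \frac{77}{-7} + 44\right) 82 = \left(\left(-77\right) \left(- \frac{1}{7}\right) + 44\right) 82 = \left(11 + 44\right) 82 = 55 \cdot 82 = 4510$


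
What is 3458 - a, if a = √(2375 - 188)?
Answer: 3458 - 27*√3 ≈ 3411.2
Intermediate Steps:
a = 27*√3 (a = √2187 = 27*√3 ≈ 46.765)
3458 - a = 3458 - 27*√3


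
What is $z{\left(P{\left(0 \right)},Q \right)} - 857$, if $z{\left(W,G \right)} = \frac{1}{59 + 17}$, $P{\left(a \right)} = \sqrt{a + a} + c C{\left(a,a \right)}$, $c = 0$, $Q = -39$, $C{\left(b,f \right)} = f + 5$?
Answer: $- \frac{65131}{76} \approx -856.99$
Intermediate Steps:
$C{\left(b,f \right)} = 5 + f$
$P{\left(a \right)} = \sqrt{2} \sqrt{a}$ ($P{\left(a \right)} = \sqrt{a + a} + 0 \left(5 + a\right) = \sqrt{2 a} + 0 = \sqrt{2} \sqrt{a} + 0 = \sqrt{2} \sqrt{a}$)
$z{\left(W,G \right)} = \frac{1}{76}$
$z{\left(P{\left(0 \right)},Q \right)} - 857 = \frac{1}{76} - 857 = - \frac{65131}{76}$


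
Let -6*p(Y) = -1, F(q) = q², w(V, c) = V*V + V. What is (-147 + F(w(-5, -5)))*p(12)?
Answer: 253/6 ≈ 42.167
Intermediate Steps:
w(V, c) = V + V² (w(V, c) = V² + V = V + V²)
p(Y) = ⅙ (p(Y) = -⅙*(-1) = ⅙)
(-147 + F(w(-5, -5)))*p(12) = (-147 + (-5*(1 - 5))²)*(⅙) = (-147 + (-5*(-4))²)*(⅙) = (-147 + 20²)*(⅙) = (-147 + 400)*(⅙) = 253*(⅙) = 253/6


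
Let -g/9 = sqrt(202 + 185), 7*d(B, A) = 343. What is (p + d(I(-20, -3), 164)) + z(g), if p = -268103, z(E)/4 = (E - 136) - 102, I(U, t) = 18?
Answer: -269006 - 108*sqrt(43) ≈ -2.6971e+5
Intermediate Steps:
d(B, A) = 49 (d(B, A) = (1/7)*343 = 49)
g = -27*sqrt(43) (g = -9*sqrt(202 + 185) = -27*sqrt(43) ≈ -177.05)
z(E) = -952 + 4*E (z(E) = 4*((E - 136) - 102) = 4*((-136 + E) - 102) = 4*(-238 + E) = -952 + 4*E)
(p + d(I(-20, -3), 164)) + z(g) = (-268103 + 49) + (-952 + 4*(-27*sqrt(43))) = -268054 + (-952 - 108*sqrt(43)) = -269006 - 108*sqrt(43)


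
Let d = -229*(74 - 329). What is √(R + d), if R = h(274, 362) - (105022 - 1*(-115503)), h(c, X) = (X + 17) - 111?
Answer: I*√161862 ≈ 402.32*I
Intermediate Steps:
h(c, X) = -94 + X (h(c, X) = (17 + X) - 111 = -94 + X)
R = -220257 (R = (-94 + 362) - (105022 - 1*(-115503)) = 268 - (105022 + 115503) = 268 - 1*220525 = 268 - 220525 = -220257)
d = 58395 (d = -229*(-255) = 58395)
√(R + d) = √(-220257 + 58395) = √(-161862) = I*√161862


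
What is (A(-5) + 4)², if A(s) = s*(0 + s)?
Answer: 841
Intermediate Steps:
A(s) = s² (A(s) = s*s = s²)
(A(-5) + 4)² = ((-5)² + 4)² = (25 + 4)² = 29² = 841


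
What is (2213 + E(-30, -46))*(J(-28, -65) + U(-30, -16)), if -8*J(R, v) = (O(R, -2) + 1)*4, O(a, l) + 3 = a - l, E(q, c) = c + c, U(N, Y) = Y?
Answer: -4242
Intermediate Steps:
E(q, c) = 2*c
O(a, l) = -3 + a - l (O(a, l) = -3 + (a - l) = -3 + a - l)
J(R, v) = -R/2 (J(R, v) = -((-3 + R - 1*(-2)) + 1)*4/8 = -((-3 + R + 2) + 1)*4/8 = -((-1 + R) + 1)*4/8 = -R*4/8 = -R/2)
(2213 + E(-30, -46))*(J(-28, -65) + U(-30, -16)) = (2213 + 2*(-46))*(-½*(-28) - 16) = (2213 - 92)*(14 - 16) = 2121*(-2) = -4242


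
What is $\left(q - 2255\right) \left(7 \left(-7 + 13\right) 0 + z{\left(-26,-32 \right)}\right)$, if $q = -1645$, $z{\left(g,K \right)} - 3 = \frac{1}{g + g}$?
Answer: $-11625$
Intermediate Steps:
$z{\left(g,K \right)} = 3 + \frac{1}{2 g}$ ($z{\left(g,K \right)} = 3 + \frac{1}{g + g} = 3 + \frac{1}{2 g}$)
$\left(q - 2255\right) \left(7 \left(-7 + 13\right) 0 + z{\left(-26,-32 \right)}\right) = \left(-1645 - 2255\right) \left(7 \left(-7 + 13\right) 0 + \left(3 + \frac{1}{2 \left(-26\right)}\right)\right) = - 3900 \left(7 \cdot 6 \cdot 0 + \left(3 + \frac{1}{2} \left(- \frac{1}{26}\right)\right)\right) = - 3900 \left(42 \cdot 0 + \left(3 - \frac{1}{52}\right)\right) = - 3900 \left(0 + \frac{155}{52}\right) = \left(-3900\right) \frac{155}{52} = -11625$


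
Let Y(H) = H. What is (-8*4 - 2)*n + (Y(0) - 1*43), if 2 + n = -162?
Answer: 5533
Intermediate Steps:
n = -164 (n = -2 - 162 = -164)
(-8*4 - 2)*n + (Y(0) - 1*43) = (-8*4 - 2)*(-164) + (0 - 1*43) = (-32 - 2)*(-164) + (0 - 43) = -34*(-164) - 43 = 5576 - 43 = 5533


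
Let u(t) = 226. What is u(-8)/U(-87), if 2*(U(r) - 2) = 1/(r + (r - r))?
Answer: 39324/347 ≈ 113.33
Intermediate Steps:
U(r) = 2 + 1/(2*r) (U(r) = 2 + 1/(2*(r + (r - r))) = 2 + 1/(2*(r + 0)) = 2 + 1/(2*r))
u(-8)/U(-87) = 226/(2 + (1/2)/(-87)) = 226/(2 + (1/2)*(-1/87)) = 226/(2 - 1/174) = 226/(347/174) = 226*(174/347) = 39324/347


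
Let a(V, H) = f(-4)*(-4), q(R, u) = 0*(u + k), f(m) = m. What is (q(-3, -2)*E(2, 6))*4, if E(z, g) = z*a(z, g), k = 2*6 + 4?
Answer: 0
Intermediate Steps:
k = 16 (k = 12 + 4 = 16)
q(R, u) = 0 (q(R, u) = 0*(u + 16) = 0*(16 + u) = 0)
a(V, H) = 16 (a(V, H) = -4*(-4) = 16)
E(z, g) = 16*z (E(z, g) = z*16 = 16*z)
(q(-3, -2)*E(2, 6))*4 = (0*(16*2))*4 = (0*32)*4 = 0*4 = 0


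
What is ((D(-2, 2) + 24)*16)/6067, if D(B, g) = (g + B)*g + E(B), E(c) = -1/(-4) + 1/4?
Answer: 392/6067 ≈ 0.064612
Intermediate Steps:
E(c) = ½ (E(c) = -1*(-¼) + 1*(¼) = ¼ + ¼ = ½)
D(B, g) = ½ + g*(B + g) (D(B, g) = (g + B)*g + ½ = (B + g)*g + ½ = g*(B + g) + ½ = ½ + g*(B + g))
((D(-2, 2) + 24)*16)/6067 = (((½ + 2² - 2*2) + 24)*16)/6067 = (((½ + 4 - 4) + 24)*16)*(1/6067) = ((½ + 24)*16)*(1/6067) = ((49/2)*16)*(1/6067) = 392*(1/6067) = 392/6067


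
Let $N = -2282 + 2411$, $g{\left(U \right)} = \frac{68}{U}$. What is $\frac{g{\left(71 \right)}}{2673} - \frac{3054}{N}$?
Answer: $- \frac{193196170}{8160669} \approx -23.674$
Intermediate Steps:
$N = 129$
$\frac{g{\left(71 \right)}}{2673} - \frac{3054}{N} = \frac{68 \cdot \frac{1}{71}}{2673} - \frac{3054}{129} = 68 \cdot \frac{1}{71} \cdot \frac{1}{2673} - \frac{1018}{43} = \frac{68}{71} \cdot \frac{1}{2673} - \frac{1018}{43} = \frac{68}{189783} - \frac{1018}{43} = - \frac{193196170}{8160669}$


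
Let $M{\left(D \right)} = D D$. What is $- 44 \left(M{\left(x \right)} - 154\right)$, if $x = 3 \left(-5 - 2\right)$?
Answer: $-12628$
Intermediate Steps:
$x = -21$ ($x = 3 \left(-7\right) = -21$)
$M{\left(D \right)} = D^{2}$
$- 44 \left(M{\left(x \right)} - 154\right) = - 44 \left(\left(-21\right)^{2} - 154\right) = - 44 \left(441 - 154\right) = \left(-44\right) 287 = -12628$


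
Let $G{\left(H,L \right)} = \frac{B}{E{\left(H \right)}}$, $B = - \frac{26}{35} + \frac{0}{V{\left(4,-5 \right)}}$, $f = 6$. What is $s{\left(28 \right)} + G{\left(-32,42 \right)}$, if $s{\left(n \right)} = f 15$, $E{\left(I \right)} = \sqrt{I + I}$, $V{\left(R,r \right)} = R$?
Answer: $90 + \frac{13 i}{140} \approx 90.0 + 0.092857 i$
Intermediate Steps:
$E{\left(I \right)} = \sqrt{2} \sqrt{I}$ ($E{\left(I \right)} = \sqrt{2 I} = \sqrt{2} \sqrt{I}$)
$B = - \frac{26}{35}$ ($B = - \frac{26}{35} + \frac{0}{4} = \left(-26\right) \frac{1}{35} + 0 \cdot \frac{1}{4} = - \frac{26}{35} + 0 = - \frac{26}{35} \approx -0.74286$)
$s{\left(n \right)} = 90$ ($s{\left(n \right)} = 6 \cdot 15 = 90$)
$G{\left(H,L \right)} = - \frac{13 \sqrt{2}}{35 \sqrt{H}}$ ($G{\left(H,L \right)} = - \frac{26}{35 \sqrt{2} \sqrt{H}} = - \frac{26 \frac{\sqrt{2}}{2 \sqrt{H}}}{35} = - \frac{13 \sqrt{2}}{35 \sqrt{H}}$)
$s{\left(28 \right)} + G{\left(-32,42 \right)} = 90 - \frac{13 \sqrt{2}}{35 \cdot 4 i \sqrt{2}} = 90 - \frac{13 \sqrt{2} \left(- \frac{i \sqrt{2}}{8}\right)}{35} = 90 + \frac{13 i}{140}$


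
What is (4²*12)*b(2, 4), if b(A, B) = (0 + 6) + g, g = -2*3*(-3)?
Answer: 4608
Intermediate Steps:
g = 18 (g = -6*(-3) = 18)
b(A, B) = 24 (b(A, B) = (0 + 6) + 18 = 6 + 18 = 24)
(4²*12)*b(2, 4) = (4²*12)*24 = (16*12)*24 = 192*24 = 4608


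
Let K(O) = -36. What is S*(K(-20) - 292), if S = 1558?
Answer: -511024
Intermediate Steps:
S*(K(-20) - 292) = 1558*(-36 - 292) = 1558*(-328) = -511024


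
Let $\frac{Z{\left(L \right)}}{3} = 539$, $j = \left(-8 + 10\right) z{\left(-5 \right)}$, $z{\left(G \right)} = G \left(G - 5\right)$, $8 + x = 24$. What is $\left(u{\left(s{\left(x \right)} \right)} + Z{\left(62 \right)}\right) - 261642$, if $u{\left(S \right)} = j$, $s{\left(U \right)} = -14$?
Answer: $-259925$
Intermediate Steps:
$x = 16$ ($x = -8 + 24 = 16$)
$z{\left(G \right)} = G \left(-5 + G\right)$
$j = 100$ ($j = \left(-8 + 10\right) \left(- 5 \left(-5 - 5\right)\right) = 2 \left(\left(-5\right) \left(-10\right)\right) = 2 \cdot 50 = 100$)
$u{\left(S \right)} = 100$
$Z{\left(L \right)} = 1617$ ($Z{\left(L \right)} = 3 \cdot 539 = 1617$)
$\left(u{\left(s{\left(x \right)} \right)} + Z{\left(62 \right)}\right) - 261642 = \left(100 + 1617\right) - 261642 = 1717 - 261642 = -259925$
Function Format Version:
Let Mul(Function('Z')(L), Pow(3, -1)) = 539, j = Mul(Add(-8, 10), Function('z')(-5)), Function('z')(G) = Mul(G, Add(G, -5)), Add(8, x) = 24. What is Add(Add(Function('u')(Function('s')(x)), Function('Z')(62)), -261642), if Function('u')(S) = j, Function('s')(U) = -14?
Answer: -259925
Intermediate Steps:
x = 16 (x = Add(-8, 24) = 16)
Function('z')(G) = Mul(G, Add(-5, G))
j = 100 (j = Mul(Add(-8, 10), Mul(-5, Add(-5, -5))) = Mul(2, Mul(-5, -10)) = Mul(2, 50) = 100)
Function('u')(S) = 100
Function('Z')(L) = 1617 (Function('Z')(L) = Mul(3, 539) = 1617)
Add(Add(Function('u')(Function('s')(x)), Function('Z')(62)), -261642) = Add(Add(100, 1617), -261642) = Add(1717, -261642) = -259925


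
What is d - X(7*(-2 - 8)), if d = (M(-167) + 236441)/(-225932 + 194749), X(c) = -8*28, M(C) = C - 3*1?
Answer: 6748721/31183 ≈ 216.42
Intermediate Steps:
M(C) = -3 + C (M(C) = C - 3 = -3 + C)
X(c) = -224
d = -236271/31183 (d = ((-3 - 167) + 236441)/(-225932 + 194749) = (-170 + 236441)/(-31183) = 236271*(-1/31183) = -236271/31183 ≈ -7.5769)
d - X(7*(-2 - 8)) = -236271/31183 - 1*(-224) = -236271/31183 + 224 = 6748721/31183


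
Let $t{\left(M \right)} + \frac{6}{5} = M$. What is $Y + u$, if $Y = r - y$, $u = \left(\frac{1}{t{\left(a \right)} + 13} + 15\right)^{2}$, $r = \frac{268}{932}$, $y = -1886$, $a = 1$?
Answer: $\frac{2017187905}{954368} \approx 2113.6$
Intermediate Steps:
$t{\left(M \right)} = - \frac{6}{5} + M$
$r = \frac{67}{233}$ ($r = 268 \cdot \frac{1}{932} = \frac{67}{233} \approx 0.28755$)
$u = \frac{931225}{4096}$ ($u = \left(\frac{1}{\left(- \frac{6}{5} + 1\right) + 13} + 15\right)^{2} = \left(\frac{1}{- \frac{1}{5} + 13} + 15\right)^{2} = \left(\frac{1}{\frac{64}{5}} + 15\right)^{2} = \left(\frac{5}{64} + 15\right)^{2} = \left(\frac{965}{64}\right)^{2} = \frac{931225}{4096} \approx 227.35$)
$Y = \frac{439505}{233}$ ($Y = \frac{67}{233} - -1886 = \frac{67}{233} + 1886 = \frac{439505}{233} \approx 1886.3$)
$Y + u = \frac{439505}{233} + \frac{931225}{4096} = \frac{2017187905}{954368}$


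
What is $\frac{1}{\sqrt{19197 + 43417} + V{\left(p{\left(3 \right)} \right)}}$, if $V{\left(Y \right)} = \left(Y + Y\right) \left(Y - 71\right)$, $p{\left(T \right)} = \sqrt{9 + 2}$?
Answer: $\frac{1}{22 + \sqrt{62614} - 142 \sqrt{11}} \approx -0.0050319$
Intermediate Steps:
$p{\left(T \right)} = \sqrt{11}$
$V{\left(Y \right)} = 2 Y \left(-71 + Y\right)$
$\frac{1}{\sqrt{19197 + 43417} + V{\left(p{\left(3 \right)} \right)}} = \frac{1}{\sqrt{19197 + 43417} + 2 \sqrt{11} \left(-71 + \sqrt{11}\right)} = \frac{1}{\sqrt{62614} + 2 \sqrt{11} \left(-71 + \sqrt{11}\right)}$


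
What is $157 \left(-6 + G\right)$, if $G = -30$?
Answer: $-5652$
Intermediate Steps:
$157 \left(-6 + G\right) = 157 \left(-6 - 30\right) = 157 \left(-36\right) = -5652$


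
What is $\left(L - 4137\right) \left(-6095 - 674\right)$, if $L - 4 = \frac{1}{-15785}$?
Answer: $\frac{63086505602}{2255} \approx 2.7976 \cdot 10^{7}$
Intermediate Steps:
$L = \frac{63139}{15785}$ ($L = 4 + \frac{1}{-15785} = 4 - \frac{1}{15785} = \frac{63139}{15785} \approx 3.9999$)
$\left(L - 4137\right) \left(-6095 - 674\right) = \left(\frac{63139}{15785} - 4137\right) \left(-6095 - 674\right) = \left(- \frac{65239406}{15785}\right) \left(-6769\right) = \frac{63086505602}{2255}$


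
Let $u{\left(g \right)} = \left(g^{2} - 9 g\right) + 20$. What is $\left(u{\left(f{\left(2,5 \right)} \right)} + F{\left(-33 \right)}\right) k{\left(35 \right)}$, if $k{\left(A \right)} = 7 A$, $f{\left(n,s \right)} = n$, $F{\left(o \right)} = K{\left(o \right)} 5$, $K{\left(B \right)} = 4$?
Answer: $6370$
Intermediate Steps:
$F{\left(o \right)} = 20$ ($F{\left(o \right)} = 4 \cdot 5 = 20$)
$u{\left(g \right)} = 20 + g^{2} - 9 g$
$\left(u{\left(f{\left(2,5 \right)} \right)} + F{\left(-33 \right)}\right) k{\left(35 \right)} = \left(\left(20 + 2^{2} - 18\right) + 20\right) 7 \cdot 35 = \left(\left(20 + 4 - 18\right) + 20\right) 245 = \left(6 + 20\right) 245 = 26 \cdot 245 = 6370$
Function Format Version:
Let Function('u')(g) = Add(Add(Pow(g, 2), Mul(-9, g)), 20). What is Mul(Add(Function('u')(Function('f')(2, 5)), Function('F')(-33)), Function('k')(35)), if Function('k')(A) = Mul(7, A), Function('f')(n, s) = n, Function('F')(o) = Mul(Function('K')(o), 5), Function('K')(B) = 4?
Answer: 6370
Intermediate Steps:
Function('F')(o) = 20 (Function('F')(o) = Mul(4, 5) = 20)
Function('u')(g) = Add(20, Pow(g, 2), Mul(-9, g))
Mul(Add(Function('u')(Function('f')(2, 5)), Function('F')(-33)), Function('k')(35)) = Mul(Add(Add(20, Pow(2, 2), Mul(-9, 2)), 20), Mul(7, 35)) = Mul(Add(Add(20, 4, -18), 20), 245) = Mul(Add(6, 20), 245) = Mul(26, 245) = 6370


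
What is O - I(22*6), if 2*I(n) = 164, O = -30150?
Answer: -30232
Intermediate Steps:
I(n) = 82 (I(n) = (½)*164 = 82)
O - I(22*6) = -30150 - 1*82 = -30150 - 82 = -30232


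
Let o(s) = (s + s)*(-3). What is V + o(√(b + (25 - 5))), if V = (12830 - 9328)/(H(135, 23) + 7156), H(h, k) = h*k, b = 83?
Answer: 3502/10261 - 6*√103 ≈ -60.552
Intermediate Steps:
V = 3502/10261 (V = (12830 - 9328)/(135*23 + 7156) = 3502/(3105 + 7156) = 3502/10261 ≈ 0.34129)
o(s) = -6*s (o(s) = (2*s)*(-3) = -6*s)
V + o(√(b + (25 - 5))) = 3502/10261 - 6*√(83 + (25 - 5)) = 3502/10261 - 6*√(83 + 20) = 3502/10261 - 6*√103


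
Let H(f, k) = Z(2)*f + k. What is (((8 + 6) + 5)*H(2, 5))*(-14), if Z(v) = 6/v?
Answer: -2926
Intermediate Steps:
H(f, k) = k + 3*f (H(f, k) = (6/2)*f + k = (6*(½))*f + k = 3*f + k = k + 3*f)
(((8 + 6) + 5)*H(2, 5))*(-14) = (((8 + 6) + 5)*(5 + 3*2))*(-14) = ((14 + 5)*(5 + 6))*(-14) = (19*11)*(-14) = 209*(-14) = -2926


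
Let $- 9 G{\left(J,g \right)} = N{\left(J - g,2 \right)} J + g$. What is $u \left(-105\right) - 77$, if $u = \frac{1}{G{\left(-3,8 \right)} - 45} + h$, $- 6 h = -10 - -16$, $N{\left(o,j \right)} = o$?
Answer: $\frac{13433}{446} \approx 30.119$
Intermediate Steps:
$G{\left(J,g \right)} = - \frac{g}{9} - \frac{J \left(J - g\right)}{9}$ ($G{\left(J,g \right)} = - \frac{\left(J - g\right) J + g}{9} = - \frac{J \left(J - g\right) + g}{9} = - \frac{g + J \left(J - g\right)}{9} = - \frac{g}{9} - \frac{J \left(J - g\right)}{9}$)
$h = -1$ ($h = - \frac{-10 - -16}{6} = - \frac{-10 + 16}{6} = \left(- \frac{1}{6}\right) 6 = -1$)
$u = - \frac{455}{446}$ ($u = \frac{1}{\left(\left(- \frac{1}{9}\right) 8 - - \frac{-3 - 8}{3}\right) - 45} - 1 = \frac{1}{\left(- \frac{8}{9} - - \frac{-3 - 8}{3}\right) - 45} - 1 = \frac{1}{\left(- \frac{8}{9} - \left(- \frac{1}{3}\right) \left(-11\right)\right) - 45} - 1 = \frac{1}{\left(- \frac{8}{9} - \frac{11}{3}\right) - 45} - 1 = \frac{1}{- \frac{41}{9} - 45} - 1 = \frac{1}{- \frac{446}{9}} - 1 = - \frac{9}{446} - 1 = - \frac{455}{446} \approx -1.0202$)
$u \left(-105\right) - 77 = \left(- \frac{455}{446}\right) \left(-105\right) - 77 = \frac{47775}{446} - 77 = \frac{13433}{446}$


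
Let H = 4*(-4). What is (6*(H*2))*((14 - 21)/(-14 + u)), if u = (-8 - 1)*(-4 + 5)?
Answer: -1344/23 ≈ -58.435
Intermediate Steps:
u = -9 (u = -9*1 = -9)
H = -16
(6*(H*2))*((14 - 21)/(-14 + u)) = (6*(-16*2))*((14 - 21)/(-14 - 9)) = (6*(-32))*(-7/(-23)) = -(-1344)*(-1)/23 = -192*7/23 = -1344/23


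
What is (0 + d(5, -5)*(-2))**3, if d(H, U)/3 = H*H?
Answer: -3375000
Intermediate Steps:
d(H, U) = 3*H**2 (d(H, U) = 3*(H*H) = 3*H**2)
(0 + d(5, -5)*(-2))**3 = (0 + (3*5**2)*(-2))**3 = (0 + (3*25)*(-2))**3 = (0 + 75*(-2))**3 = (0 - 150)**3 = (-150)**3 = -3375000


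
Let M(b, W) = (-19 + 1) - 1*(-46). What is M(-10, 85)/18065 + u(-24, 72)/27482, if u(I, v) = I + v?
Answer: 818308/248231165 ≈ 0.0032966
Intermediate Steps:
M(b, W) = 28 (M(b, W) = -18 + 46 = 28)
M(-10, 85)/18065 + u(-24, 72)/27482 = 28/18065 + (-24 + 72)/27482 = 28*(1/18065) + 48*(1/27482) = 28/18065 + 24/13741 = 818308/248231165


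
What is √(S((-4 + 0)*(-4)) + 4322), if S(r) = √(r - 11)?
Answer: √(4322 + √5) ≈ 65.759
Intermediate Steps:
S(r) = √(-11 + r)
√(S((-4 + 0)*(-4)) + 4322) = √(√(-11 + (-4 + 0)*(-4)) + 4322) = √(√(-11 - 4*(-4)) + 4322) = √(√(-11 + 16) + 4322) = √(√5 + 4322) = √(4322 + √5)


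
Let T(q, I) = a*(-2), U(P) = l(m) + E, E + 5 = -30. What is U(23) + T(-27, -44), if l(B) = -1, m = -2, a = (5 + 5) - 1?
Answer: -54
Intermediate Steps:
E = -35 (E = -5 - 30 = -35)
a = 9 (a = 10 - 1 = 9)
U(P) = -36 (U(P) = -1 - 35 = -36)
T(q, I) = -18 (T(q, I) = 9*(-2) = -18)
U(23) + T(-27, -44) = -36 - 18 = -54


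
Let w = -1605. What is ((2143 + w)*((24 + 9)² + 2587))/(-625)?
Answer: -1977688/625 ≈ -3164.3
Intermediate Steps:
((2143 + w)*((24 + 9)² + 2587))/(-625) = ((2143 - 1605)*((24 + 9)² + 2587))/(-625) = (538*(33² + 2587))*(-1/625) = (538*(1089 + 2587))*(-1/625) = (538*3676)*(-1/625) = 1977688*(-1/625) = -1977688/625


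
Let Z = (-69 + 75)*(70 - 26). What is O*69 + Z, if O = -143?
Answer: -9603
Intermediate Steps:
Z = 264 (Z = 6*44 = 264)
O*69 + Z = -143*69 + 264 = -9867 + 264 = -9603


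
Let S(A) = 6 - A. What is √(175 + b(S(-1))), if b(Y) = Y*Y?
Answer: 4*√14 ≈ 14.967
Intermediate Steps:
b(Y) = Y²
√(175 + b(S(-1))) = √(175 + (6 - 1*(-1))²) = √(175 + (6 + 1)²) = √(175 + 7²) = √(175 + 49) = √224 = 4*√14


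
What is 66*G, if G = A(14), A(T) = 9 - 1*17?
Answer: -528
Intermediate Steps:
A(T) = -8 (A(T) = 9 - 17 = -8)
G = -8
66*G = 66*(-8) = -528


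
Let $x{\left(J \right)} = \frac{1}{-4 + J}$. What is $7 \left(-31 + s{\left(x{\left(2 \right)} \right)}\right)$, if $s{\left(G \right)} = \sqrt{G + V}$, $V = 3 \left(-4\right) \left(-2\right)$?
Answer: $-217 + \frac{7 \sqrt{94}}{2} \approx -183.07$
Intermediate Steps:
$V = 24$ ($V = \left(-12\right) \left(-2\right) = 24$)
$s{\left(G \right)} = \sqrt{24 + G}$ ($s{\left(G \right)} = \sqrt{G + 24} = \sqrt{24 + G}$)
$7 \left(-31 + s{\left(x{\left(2 \right)} \right)}\right) = 7 \left(-31 + \sqrt{24 + \frac{1}{-4 + 2}}\right) = 7 \left(-31 + \sqrt{24 + \frac{1}{-2}}\right) = 7 \left(-31 + \sqrt{24 - \frac{1}{2}}\right) = 7 \left(-31 + \sqrt{\frac{47}{2}}\right) = 7 \left(-31 + \frac{\sqrt{94}}{2}\right) = -217 + \frac{7 \sqrt{94}}{2}$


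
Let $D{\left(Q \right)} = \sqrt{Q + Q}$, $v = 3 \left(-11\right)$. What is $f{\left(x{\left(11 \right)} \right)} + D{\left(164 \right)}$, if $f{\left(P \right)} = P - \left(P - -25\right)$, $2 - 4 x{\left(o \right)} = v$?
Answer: $-25 + 2 \sqrt{82} \approx -6.8892$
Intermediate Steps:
$v = -33$
$x{\left(o \right)} = \frac{35}{4}$ ($x{\left(o \right)} = \frac{1}{2} - - \frac{33}{4} = \frac{1}{2} + \frac{33}{4} = \frac{35}{4}$)
$D{\left(Q \right)} = \sqrt{2} \sqrt{Q}$ ($D{\left(Q \right)} = \sqrt{2 Q} = \sqrt{2} \sqrt{Q}$)
$f{\left(P \right)} = -25$ ($f{\left(P \right)} = P - \left(P + 25\right) = P - \left(25 + P\right) = -25$)
$f{\left(x{\left(11 \right)} \right)} + D{\left(164 \right)} = -25 + \sqrt{2} \sqrt{164} = -25 + \sqrt{2} \cdot 2 \sqrt{41} = -25 + 2 \sqrt{82}$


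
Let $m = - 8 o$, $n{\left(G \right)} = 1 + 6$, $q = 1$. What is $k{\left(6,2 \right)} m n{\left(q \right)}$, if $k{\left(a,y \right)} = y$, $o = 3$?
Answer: $-336$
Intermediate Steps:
$n{\left(G \right)} = 7$
$m = -24$ ($m = \left(-8\right) 3 = -24$)
$k{\left(6,2 \right)} m n{\left(q \right)} = 2 \left(-24\right) 7 = \left(-48\right) 7 = -336$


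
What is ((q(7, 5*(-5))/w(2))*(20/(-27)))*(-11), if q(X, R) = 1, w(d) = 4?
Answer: 55/27 ≈ 2.0370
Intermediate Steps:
((q(7, 5*(-5))/w(2))*(20/(-27)))*(-11) = ((1/4)*(20/(-27)))*(-11) = ((1*(¼))*(20*(-1/27)))*(-11) = ((¼)*(-20/27))*(-11) = -5/27*(-11) = 55/27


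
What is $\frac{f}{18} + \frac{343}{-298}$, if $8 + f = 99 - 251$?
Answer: $- \frac{26927}{2682} \approx -10.04$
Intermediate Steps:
$f = -160$ ($f = -8 + \left(99 - 251\right) = -8 - 152 = -160$)
$\frac{f}{18} + \frac{343}{-298} = - \frac{160}{18} + \frac{343}{-298} = \left(-160\right) \frac{1}{18} + 343 \left(- \frac{1}{298}\right) = - \frac{80}{9} - \frac{343}{298} = - \frac{26927}{2682}$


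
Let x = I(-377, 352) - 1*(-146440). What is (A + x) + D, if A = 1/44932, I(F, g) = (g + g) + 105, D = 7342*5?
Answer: 8265645789/44932 ≈ 1.8396e+5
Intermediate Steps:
D = 36710
I(F, g) = 105 + 2*g (I(F, g) = 2*g + 105 = 105 + 2*g)
A = 1/44932 ≈ 2.2256e-5
x = 147249 (x = (105 + 2*352) - 1*(-146440) = (105 + 704) + 146440 = 809 + 146440 = 147249)
(A + x) + D = (1/44932 + 147249) + 36710 = 6616192069/44932 + 36710 = 8265645789/44932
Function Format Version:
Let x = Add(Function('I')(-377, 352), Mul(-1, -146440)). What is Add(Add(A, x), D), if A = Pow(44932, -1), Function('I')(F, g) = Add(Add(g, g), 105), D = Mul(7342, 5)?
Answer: Rational(8265645789, 44932) ≈ 1.8396e+5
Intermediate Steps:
D = 36710
Function('I')(F, g) = Add(105, Mul(2, g)) (Function('I')(F, g) = Add(Mul(2, g), 105) = Add(105, Mul(2, g)))
A = Rational(1, 44932) ≈ 2.2256e-5
x = 147249 (x = Add(Add(105, Mul(2, 352)), Mul(-1, -146440)) = Add(Add(105, 704), 146440) = Add(809, 146440) = 147249)
Add(Add(A, x), D) = Add(Add(Rational(1, 44932), 147249), 36710) = Add(Rational(6616192069, 44932), 36710) = Rational(8265645789, 44932)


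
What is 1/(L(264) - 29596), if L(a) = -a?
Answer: -1/29860 ≈ -3.3490e-5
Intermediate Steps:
1/(L(264) - 29596) = 1/(-1*264 - 29596) = 1/(-264 - 29596) = 1/(-29860) = -1/29860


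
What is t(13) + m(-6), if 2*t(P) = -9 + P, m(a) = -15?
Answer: -13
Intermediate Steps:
t(P) = -9/2 + P/2 (t(P) = (-9 + P)/2 = -9/2 + P/2)
t(13) + m(-6) = (-9/2 + (½)*13) - 15 = (-9/2 + 13/2) - 15 = 2 - 15 = -13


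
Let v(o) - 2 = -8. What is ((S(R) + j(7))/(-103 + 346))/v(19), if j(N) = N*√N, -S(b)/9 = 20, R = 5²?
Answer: 10/81 - 7*√7/1458 ≈ 0.11075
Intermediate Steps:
R = 25
S(b) = -180 (S(b) = -9*20 = -180)
v(o) = -6 (v(o) = 2 - 8 = -6)
j(N) = N^(3/2)
((S(R) + j(7))/(-103 + 346))/v(19) = ((-180 + 7^(3/2))/(-103 + 346))/(-6) = ((-180 + 7*√7)/243)*(-⅙) = ((-180 + 7*√7)*(1/243))*(-⅙) = (-20/27 + 7*√7/243)*(-⅙) = 10/81 - 7*√7/1458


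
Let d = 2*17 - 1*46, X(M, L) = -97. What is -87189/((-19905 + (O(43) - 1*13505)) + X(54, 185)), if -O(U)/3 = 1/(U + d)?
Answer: 900953/346240 ≈ 2.6021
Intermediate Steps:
d = -12 (d = 34 - 46 = -12)
O(U) = -3/(-12 + U) (O(U) = -3/(U - 12) = -3/(-12 + U))
-87189/((-19905 + (O(43) - 1*13505)) + X(54, 185)) = -87189/((-19905 + (-3/(-12 + 43) - 1*13505)) - 97) = -87189/((-19905 + (-3/31 - 13505)) - 97) = -87189/((-19905 - 418658/31) - 97) = -87189/(-1035713/31 - 97) = -87189/(-1038720/31) = -87189*(-31/1038720) = 900953/346240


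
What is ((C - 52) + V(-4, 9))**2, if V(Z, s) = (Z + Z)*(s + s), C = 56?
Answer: 19600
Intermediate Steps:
V(Z, s) = 4*Z*s (V(Z, s) = (2*Z)*(2*s) = 4*Z*s)
((C - 52) + V(-4, 9))**2 = ((56 - 52) + 4*(-4)*9)**2 = (4 - 144)**2 = (-140)**2 = 19600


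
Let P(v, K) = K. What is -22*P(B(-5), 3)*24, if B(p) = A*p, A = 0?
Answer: -1584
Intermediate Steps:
B(p) = 0 (B(p) = 0*p = 0)
-22*P(B(-5), 3)*24 = -22*3*24 = -66*24 = -1584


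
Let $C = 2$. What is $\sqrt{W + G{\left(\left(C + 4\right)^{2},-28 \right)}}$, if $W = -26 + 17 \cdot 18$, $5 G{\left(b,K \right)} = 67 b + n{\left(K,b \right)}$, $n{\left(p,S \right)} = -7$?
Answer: $\sqrt{761} \approx 27.586$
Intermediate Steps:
$G{\left(b,K \right)} = - \frac{7}{5} + \frac{67 b}{5}$ ($G{\left(b,K \right)} = \frac{67 b - 7}{5} = \frac{-7 + 67 b}{5} = - \frac{7}{5} + \frac{67 b}{5}$)
$W = 280$ ($W = -26 + 306 = 280$)
$\sqrt{W + G{\left(\left(C + 4\right)^{2},-28 \right)}} = \sqrt{280 - \left(\frac{7}{5} - \frac{67 \left(2 + 4\right)^{2}}{5}\right)} = \sqrt{280 - \left(\frac{7}{5} - \frac{67 \cdot 6^{2}}{5}\right)} = \sqrt{280 + \left(- \frac{7}{5} + \frac{67}{5} \cdot 36\right)} = \sqrt{280 + \left(- \frac{7}{5} + \frac{2412}{5}\right)} = \sqrt{280 + 481} = \sqrt{761}$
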